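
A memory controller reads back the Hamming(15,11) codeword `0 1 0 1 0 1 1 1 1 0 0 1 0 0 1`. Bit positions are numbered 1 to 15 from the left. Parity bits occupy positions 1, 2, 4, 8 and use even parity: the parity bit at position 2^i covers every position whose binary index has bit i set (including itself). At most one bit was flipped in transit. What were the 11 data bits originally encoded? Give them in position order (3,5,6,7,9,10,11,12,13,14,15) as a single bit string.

01111001001

s1: b1⊕b3⊕b5⊕b7⊕b9⊕b11⊕b13⊕b15 = 0⊕0⊕0⊕1⊕1⊕0⊕0⊕1 = 1
s2: b2⊕b3⊕b6⊕b7⊕b10⊕b11⊕b14⊕b15 = 1⊕0⊕1⊕1⊕0⊕0⊕0⊕1 = 0
s4: b4⊕b5⊕b6⊕b7⊕b12⊕b13⊕b14⊕b15 = 1⊕0⊕1⊕1⊕1⊕0⊕0⊕1 = 1
s8: b8⊕b9⊕b10⊕b11⊕b12⊕b13⊕b14⊕b15 = 1⊕1⊕0⊕0⊕1⊕0⊕0⊕1 = 0
Syndrome (s8...s1) = 0101 → position 5.
Flip bit 5: corrected codeword = 010111111001001
Data bits at positions 3,5,6,7,9,10,11,12,13,14,15: 01111001001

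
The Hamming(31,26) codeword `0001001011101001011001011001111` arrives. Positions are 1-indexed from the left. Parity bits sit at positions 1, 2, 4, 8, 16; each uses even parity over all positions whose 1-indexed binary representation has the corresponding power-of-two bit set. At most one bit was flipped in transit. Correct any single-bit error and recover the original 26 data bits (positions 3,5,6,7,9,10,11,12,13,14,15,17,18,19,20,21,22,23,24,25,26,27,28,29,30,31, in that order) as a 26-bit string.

00011110100011001011001111

s1: b1⊕b3⊕b5⊕b7⊕b9⊕b11⊕b13⊕b15⊕b17⊕b19⊕b21⊕b23⊕b25⊕b27⊕b29⊕b31 = 0⊕0⊕0⊕1⊕1⊕1⊕1⊕0⊕0⊕1⊕0⊕0⊕1⊕0⊕1⊕1 = 0
s2: b2⊕b3⊕b6⊕b7⊕b10⊕b11⊕b14⊕b15⊕b18⊕b19⊕b22⊕b23⊕b26⊕b27⊕b30⊕b31 = 0⊕0⊕0⊕1⊕1⊕1⊕0⊕0⊕1⊕1⊕1⊕0⊕0⊕0⊕1⊕1 = 0
s4: b4⊕b5⊕b6⊕b7⊕b12⊕b13⊕b14⊕b15⊕b20⊕b21⊕b22⊕b23⊕b28⊕b29⊕b30⊕b31 = 1⊕0⊕0⊕1⊕0⊕1⊕0⊕0⊕0⊕0⊕1⊕0⊕1⊕1⊕1⊕1 = 0
s8: b8⊕b9⊕b10⊕b11⊕b12⊕b13⊕b14⊕b15⊕b24⊕b25⊕b26⊕b27⊕b28⊕b29⊕b30⊕b31 = 0⊕1⊕1⊕1⊕0⊕1⊕0⊕0⊕1⊕1⊕0⊕0⊕1⊕1⊕1⊕1 = 0
s16: b16⊕b17⊕b18⊕b19⊕b20⊕b21⊕b22⊕b23⊕b24⊕b25⊕b26⊕b27⊕b28⊕b29⊕b30⊕b31 = 1⊕0⊕1⊕1⊕0⊕0⊕1⊕0⊕1⊕1⊕0⊕0⊕1⊕1⊕1⊕1 = 0
Syndrome (s16...s1) = 00000 → position 0 (no error).
No correction needed.
Data bits at positions 3,5,6,7,9,10,11,12,13,14,15,17,18,19,20,21,22,23,24,25,26,27,28,29,30,31: 00011110100011001011001111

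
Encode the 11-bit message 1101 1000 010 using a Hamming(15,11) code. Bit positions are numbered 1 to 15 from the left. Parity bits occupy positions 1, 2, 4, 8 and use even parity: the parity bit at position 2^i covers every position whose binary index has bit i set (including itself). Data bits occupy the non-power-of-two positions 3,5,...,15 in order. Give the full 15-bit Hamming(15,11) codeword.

011110101000010

Place data bits at non-power-of-two positions: b3=1, b5=1, b6=0, b7=1, b9=1, b10=0, b11=0, b12=0, b13=0, b14=1, b15=0.
p1 = XOR of data positions {3,5,7,9,11,13,15} = 1⊕1⊕1⊕1⊕0⊕0⊕0 = 0
p2 = XOR of data positions {3,6,7,10,11,14,15} = 1⊕0⊕1⊕0⊕0⊕1⊕0 = 1
p4 = XOR of data positions {5,6,7,12,13,14,15} = 1⊕0⊕1⊕0⊕0⊕1⊕0 = 1
p8 = XOR of data positions {9,10,11,12,13,14,15} = 1⊕0⊕0⊕0⊕0⊕1⊕0 = 0
Codeword b1..b15 = 011110101000010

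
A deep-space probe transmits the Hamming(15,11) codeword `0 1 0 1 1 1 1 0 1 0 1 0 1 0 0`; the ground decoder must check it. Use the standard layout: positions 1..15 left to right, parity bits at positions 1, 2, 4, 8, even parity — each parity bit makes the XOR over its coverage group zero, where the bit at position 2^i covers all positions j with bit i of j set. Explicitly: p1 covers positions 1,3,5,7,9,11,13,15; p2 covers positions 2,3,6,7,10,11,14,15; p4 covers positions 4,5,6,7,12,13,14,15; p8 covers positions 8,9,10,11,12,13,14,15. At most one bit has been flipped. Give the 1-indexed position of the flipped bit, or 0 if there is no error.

13

s1: b1⊕b3⊕b5⊕b7⊕b9⊕b11⊕b13⊕b15 = 0⊕0⊕1⊕1⊕1⊕1⊕1⊕0 = 1
s2: b2⊕b3⊕b6⊕b7⊕b10⊕b11⊕b14⊕b15 = 1⊕0⊕1⊕1⊕0⊕1⊕0⊕0 = 0
s4: b4⊕b5⊕b6⊕b7⊕b12⊕b13⊕b14⊕b15 = 1⊕1⊕1⊕1⊕0⊕1⊕0⊕0 = 1
s8: b8⊕b9⊕b10⊕b11⊕b12⊕b13⊕b14⊕b15 = 0⊕1⊕0⊕1⊕0⊕1⊕0⊕0 = 1
Syndrome (s8...s1) = 1101 → position 13.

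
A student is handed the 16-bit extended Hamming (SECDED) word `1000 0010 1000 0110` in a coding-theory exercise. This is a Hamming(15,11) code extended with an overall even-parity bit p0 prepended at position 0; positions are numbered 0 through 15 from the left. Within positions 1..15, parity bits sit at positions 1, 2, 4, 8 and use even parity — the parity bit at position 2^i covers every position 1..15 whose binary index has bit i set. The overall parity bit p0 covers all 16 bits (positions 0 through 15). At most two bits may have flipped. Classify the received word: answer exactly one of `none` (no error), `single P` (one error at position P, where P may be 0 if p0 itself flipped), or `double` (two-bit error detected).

s1: b1⊕b3⊕b5⊕b7⊕b9⊕b11⊕b13⊕b15 = 0⊕0⊕0⊕0⊕0⊕0⊕1⊕0 = 1
s2: b2⊕b3⊕b6⊕b7⊕b10⊕b11⊕b14⊕b15 = 0⊕0⊕1⊕0⊕0⊕0⊕1⊕0 = 0
s4: b4⊕b5⊕b6⊕b7⊕b12⊕b13⊕b14⊕b15 = 0⊕0⊕1⊕0⊕0⊕1⊕1⊕0 = 1
s8: b8⊕b9⊕b10⊕b11⊕b12⊕b13⊕b14⊕b15 = 1⊕0⊕0⊕0⊕0⊕1⊕1⊕0 = 1
Syndrome (s8...s1) = 1101 → position 13.
Overall parity (XOR of all 16 bits, including p0): 1⊕0⊕0⊕0⊕0⊕0⊕1⊕0⊕1⊕0⊕0⊕0⊕0⊕1⊕1⊕0 = 1
Overall=1, syndrome position=13 → single-bit error at position 13.

single 13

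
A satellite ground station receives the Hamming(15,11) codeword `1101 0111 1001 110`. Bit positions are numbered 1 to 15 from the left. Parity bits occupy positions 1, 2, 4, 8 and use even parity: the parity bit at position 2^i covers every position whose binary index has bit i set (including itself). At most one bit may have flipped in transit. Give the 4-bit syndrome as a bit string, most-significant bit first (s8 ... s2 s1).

1000

s1: b1⊕b3⊕b5⊕b7⊕b9⊕b11⊕b13⊕b15 = 1⊕0⊕0⊕1⊕1⊕0⊕1⊕0 = 0
s2: b2⊕b3⊕b6⊕b7⊕b10⊕b11⊕b14⊕b15 = 1⊕0⊕1⊕1⊕0⊕0⊕1⊕0 = 0
s4: b4⊕b5⊕b6⊕b7⊕b12⊕b13⊕b14⊕b15 = 1⊕0⊕1⊕1⊕1⊕1⊕1⊕0 = 0
s8: b8⊕b9⊕b10⊕b11⊕b12⊕b13⊕b14⊕b15 = 1⊕1⊕0⊕0⊕1⊕1⊕1⊕0 = 1
Syndrome (s8...s1) = 1000 → position 8.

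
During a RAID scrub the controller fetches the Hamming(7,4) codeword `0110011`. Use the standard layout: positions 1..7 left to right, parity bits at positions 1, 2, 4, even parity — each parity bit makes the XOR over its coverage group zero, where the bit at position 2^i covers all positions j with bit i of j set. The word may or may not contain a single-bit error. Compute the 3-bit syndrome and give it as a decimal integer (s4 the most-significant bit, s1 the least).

0

s1: b1⊕b3⊕b5⊕b7 = 0⊕1⊕0⊕1 = 0
s2: b2⊕b3⊕b6⊕b7 = 1⊕1⊕1⊕1 = 0
s4: b4⊕b5⊕b6⊕b7 = 0⊕0⊕1⊕1 = 0
Syndrome (s4...s1) = 000 → position 0 (no error).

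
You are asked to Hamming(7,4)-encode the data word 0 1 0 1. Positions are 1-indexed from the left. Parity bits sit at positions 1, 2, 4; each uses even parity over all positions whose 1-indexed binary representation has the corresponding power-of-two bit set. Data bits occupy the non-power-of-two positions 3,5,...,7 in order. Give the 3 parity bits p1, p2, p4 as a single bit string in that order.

Place data bits at non-power-of-two positions: b3=0, b5=1, b6=0, b7=1.
p1 = XOR of data positions {3,5,7} = 0⊕1⊕1 = 0
p2 = XOR of data positions {3,6,7} = 0⊕0⊕1 = 1
p4 = XOR of data positions {5,6,7} = 1⊕0⊕1 = 0
Parity bits p1,p2,p4 = 010

010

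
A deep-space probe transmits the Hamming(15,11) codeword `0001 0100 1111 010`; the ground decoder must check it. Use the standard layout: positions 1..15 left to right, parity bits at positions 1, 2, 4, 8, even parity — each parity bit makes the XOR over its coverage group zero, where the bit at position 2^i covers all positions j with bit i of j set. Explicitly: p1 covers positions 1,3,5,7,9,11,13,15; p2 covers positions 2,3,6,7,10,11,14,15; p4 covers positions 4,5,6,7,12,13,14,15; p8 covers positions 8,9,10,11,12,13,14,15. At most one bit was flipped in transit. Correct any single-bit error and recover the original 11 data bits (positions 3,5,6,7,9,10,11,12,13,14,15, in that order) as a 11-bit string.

s1: b1⊕b3⊕b5⊕b7⊕b9⊕b11⊕b13⊕b15 = 0⊕0⊕0⊕0⊕1⊕1⊕0⊕0 = 0
s2: b2⊕b3⊕b6⊕b7⊕b10⊕b11⊕b14⊕b15 = 0⊕0⊕1⊕0⊕1⊕1⊕1⊕0 = 0
s4: b4⊕b5⊕b6⊕b7⊕b12⊕b13⊕b14⊕b15 = 1⊕0⊕1⊕0⊕1⊕0⊕1⊕0 = 0
s8: b8⊕b9⊕b10⊕b11⊕b12⊕b13⊕b14⊕b15 = 0⊕1⊕1⊕1⊕1⊕0⊕1⊕0 = 1
Syndrome (s8...s1) = 1000 → position 8.
Flip bit 8: corrected codeword = 000101011111010
Data bits at positions 3,5,6,7,9,10,11,12,13,14,15: 00101111010

00101111010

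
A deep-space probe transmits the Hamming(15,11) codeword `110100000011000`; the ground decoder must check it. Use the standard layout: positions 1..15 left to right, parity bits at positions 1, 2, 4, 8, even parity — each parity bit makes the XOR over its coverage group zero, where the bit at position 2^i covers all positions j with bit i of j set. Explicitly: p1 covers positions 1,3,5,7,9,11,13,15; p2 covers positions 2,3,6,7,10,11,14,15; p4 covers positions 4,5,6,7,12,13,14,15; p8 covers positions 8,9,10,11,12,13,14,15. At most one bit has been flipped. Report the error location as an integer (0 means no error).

0

s1: b1⊕b3⊕b5⊕b7⊕b9⊕b11⊕b13⊕b15 = 1⊕0⊕0⊕0⊕0⊕1⊕0⊕0 = 0
s2: b2⊕b3⊕b6⊕b7⊕b10⊕b11⊕b14⊕b15 = 1⊕0⊕0⊕0⊕0⊕1⊕0⊕0 = 0
s4: b4⊕b5⊕b6⊕b7⊕b12⊕b13⊕b14⊕b15 = 1⊕0⊕0⊕0⊕1⊕0⊕0⊕0 = 0
s8: b8⊕b9⊕b10⊕b11⊕b12⊕b13⊕b14⊕b15 = 0⊕0⊕0⊕1⊕1⊕0⊕0⊕0 = 0
Syndrome (s8...s1) = 0000 → position 0 (no error).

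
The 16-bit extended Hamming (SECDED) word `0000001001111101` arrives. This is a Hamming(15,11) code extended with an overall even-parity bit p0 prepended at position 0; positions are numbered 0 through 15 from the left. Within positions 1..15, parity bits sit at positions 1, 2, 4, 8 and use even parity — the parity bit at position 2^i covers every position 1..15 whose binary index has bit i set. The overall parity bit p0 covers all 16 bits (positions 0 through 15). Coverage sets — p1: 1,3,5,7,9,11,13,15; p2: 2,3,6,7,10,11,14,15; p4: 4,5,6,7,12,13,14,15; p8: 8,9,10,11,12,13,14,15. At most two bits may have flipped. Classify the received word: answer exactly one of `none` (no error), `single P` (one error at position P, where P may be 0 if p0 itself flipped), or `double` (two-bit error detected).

s1: b1⊕b3⊕b5⊕b7⊕b9⊕b11⊕b13⊕b15 = 0⊕0⊕0⊕0⊕1⊕1⊕1⊕1 = 0
s2: b2⊕b3⊕b6⊕b7⊕b10⊕b11⊕b14⊕b15 = 0⊕0⊕1⊕0⊕1⊕1⊕0⊕1 = 0
s4: b4⊕b5⊕b6⊕b7⊕b12⊕b13⊕b14⊕b15 = 0⊕0⊕1⊕0⊕1⊕1⊕0⊕1 = 0
s8: b8⊕b9⊕b10⊕b11⊕b12⊕b13⊕b14⊕b15 = 0⊕1⊕1⊕1⊕1⊕1⊕0⊕1 = 0
Syndrome (s8...s1) = 0000 → position 0 (no error).
Overall parity (XOR of all 16 bits, including p0): 0⊕0⊕0⊕0⊕0⊕0⊕1⊕0⊕0⊕1⊕1⊕1⊕1⊕1⊕0⊕1 = 1
Overall=1, syndrome position=0 → single-bit error at position 0.

single 0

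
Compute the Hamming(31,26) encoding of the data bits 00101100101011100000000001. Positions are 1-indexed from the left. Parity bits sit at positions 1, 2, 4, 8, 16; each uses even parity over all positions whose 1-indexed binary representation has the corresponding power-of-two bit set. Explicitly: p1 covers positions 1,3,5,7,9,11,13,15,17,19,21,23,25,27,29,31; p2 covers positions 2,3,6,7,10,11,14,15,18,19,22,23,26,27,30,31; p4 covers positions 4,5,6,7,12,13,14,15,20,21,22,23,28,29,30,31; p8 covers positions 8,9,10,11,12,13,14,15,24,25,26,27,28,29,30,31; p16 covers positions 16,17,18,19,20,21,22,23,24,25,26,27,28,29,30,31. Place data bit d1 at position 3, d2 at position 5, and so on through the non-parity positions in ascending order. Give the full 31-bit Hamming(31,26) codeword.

1001010111001010011100000000001

Place data bits at non-power-of-two positions: b3=0, b5=0, b6=1, b7=0, b9=1, b10=1, b11=0, b12=0, b13=1, b14=0, b15=1, b17=0, b18=1, b19=1, b20=1, b21=0, b22=0, b23=0, b24=0, b25=0, b26=0, b27=0, b28=0, b29=0, b30=0, b31=1.
p1 = XOR of data positions {3,5,7,9,11,13,15,17,19,21,23,25,27,29,31} = 0⊕0⊕0⊕1⊕0⊕1⊕1⊕0⊕1⊕0⊕0⊕0⊕0⊕0⊕1 = 1
p2 = XOR of data positions {3,6,7,10,11,14,15,18,19,22,23,26,27,30,31} = 0⊕1⊕0⊕1⊕0⊕0⊕1⊕1⊕1⊕0⊕0⊕0⊕0⊕0⊕1 = 0
p4 = XOR of data positions {5,6,7,12,13,14,15,20,21,22,23,28,29,30,31} = 0⊕1⊕0⊕0⊕1⊕0⊕1⊕1⊕0⊕0⊕0⊕0⊕0⊕0⊕1 = 1
p8 = XOR of data positions {9,10,11,12,13,14,15,24,25,26,27,28,29,30,31} = 1⊕1⊕0⊕0⊕1⊕0⊕1⊕0⊕0⊕0⊕0⊕0⊕0⊕0⊕1 = 1
p16 = XOR of data positions {17,18,19,20,21,22,23,24,25,26,27,28,29,30,31} = 0⊕1⊕1⊕1⊕0⊕0⊕0⊕0⊕0⊕0⊕0⊕0⊕0⊕0⊕1 = 0
Codeword b1..b31 = 1001010111001010011100000000001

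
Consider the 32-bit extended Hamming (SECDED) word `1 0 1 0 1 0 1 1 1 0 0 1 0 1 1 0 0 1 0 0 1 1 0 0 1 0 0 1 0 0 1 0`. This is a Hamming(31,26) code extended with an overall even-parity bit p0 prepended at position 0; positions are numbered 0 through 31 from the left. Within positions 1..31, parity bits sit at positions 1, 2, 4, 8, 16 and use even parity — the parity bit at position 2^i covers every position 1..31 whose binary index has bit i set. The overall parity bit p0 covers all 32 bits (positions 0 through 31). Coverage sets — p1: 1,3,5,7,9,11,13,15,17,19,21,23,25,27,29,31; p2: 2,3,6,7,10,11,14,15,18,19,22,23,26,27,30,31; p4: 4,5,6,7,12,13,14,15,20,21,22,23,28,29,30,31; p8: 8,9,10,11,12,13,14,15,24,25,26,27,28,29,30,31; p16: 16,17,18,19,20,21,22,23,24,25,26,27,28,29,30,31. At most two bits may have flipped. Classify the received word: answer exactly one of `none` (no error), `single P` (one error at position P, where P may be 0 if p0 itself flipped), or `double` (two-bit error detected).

single 10

s1: b1⊕b3⊕b5⊕b7⊕b9⊕b11⊕b13⊕b15⊕b17⊕b19⊕b21⊕b23⊕b25⊕b27⊕b29⊕b31 = 0⊕0⊕0⊕1⊕0⊕1⊕1⊕0⊕1⊕0⊕1⊕0⊕0⊕1⊕0⊕0 = 0
s2: b2⊕b3⊕b6⊕b7⊕b10⊕b11⊕b14⊕b15⊕b18⊕b19⊕b22⊕b23⊕b26⊕b27⊕b30⊕b31 = 1⊕0⊕1⊕1⊕0⊕1⊕1⊕0⊕0⊕0⊕0⊕0⊕0⊕1⊕1⊕0 = 1
s4: b4⊕b5⊕b6⊕b7⊕b12⊕b13⊕b14⊕b15⊕b20⊕b21⊕b22⊕b23⊕b28⊕b29⊕b30⊕b31 = 1⊕0⊕1⊕1⊕0⊕1⊕1⊕0⊕1⊕1⊕0⊕0⊕0⊕0⊕1⊕0 = 0
s8: b8⊕b9⊕b10⊕b11⊕b12⊕b13⊕b14⊕b15⊕b24⊕b25⊕b26⊕b27⊕b28⊕b29⊕b30⊕b31 = 1⊕0⊕0⊕1⊕0⊕1⊕1⊕0⊕1⊕0⊕0⊕1⊕0⊕0⊕1⊕0 = 1
s16: b16⊕b17⊕b18⊕b19⊕b20⊕b21⊕b22⊕b23⊕b24⊕b25⊕b26⊕b27⊕b28⊕b29⊕b30⊕b31 = 0⊕1⊕0⊕0⊕1⊕1⊕0⊕0⊕1⊕0⊕0⊕1⊕0⊕0⊕1⊕0 = 0
Syndrome (s16...s1) = 01010 → position 10.
Overall parity (XOR of all 32 bits, including p0): 1⊕0⊕1⊕0⊕1⊕0⊕1⊕1⊕1⊕0⊕0⊕1⊕0⊕1⊕1⊕0⊕0⊕1⊕0⊕0⊕1⊕1⊕0⊕0⊕1⊕0⊕0⊕1⊕0⊕0⊕1⊕0 = 1
Overall=1, syndrome position=10 → single-bit error at position 10.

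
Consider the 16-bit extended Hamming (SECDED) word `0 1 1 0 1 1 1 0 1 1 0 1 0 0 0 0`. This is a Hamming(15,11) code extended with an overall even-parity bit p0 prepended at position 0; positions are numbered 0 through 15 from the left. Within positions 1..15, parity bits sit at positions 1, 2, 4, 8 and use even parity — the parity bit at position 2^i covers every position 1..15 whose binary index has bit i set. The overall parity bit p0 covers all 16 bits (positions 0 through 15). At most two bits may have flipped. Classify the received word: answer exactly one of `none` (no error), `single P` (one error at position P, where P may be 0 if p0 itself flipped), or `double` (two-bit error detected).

s1: b1⊕b3⊕b5⊕b7⊕b9⊕b11⊕b13⊕b15 = 1⊕0⊕1⊕0⊕1⊕1⊕0⊕0 = 0
s2: b2⊕b3⊕b6⊕b7⊕b10⊕b11⊕b14⊕b15 = 1⊕0⊕1⊕0⊕0⊕1⊕0⊕0 = 1
s4: b4⊕b5⊕b6⊕b7⊕b12⊕b13⊕b14⊕b15 = 1⊕1⊕1⊕0⊕0⊕0⊕0⊕0 = 1
s8: b8⊕b9⊕b10⊕b11⊕b12⊕b13⊕b14⊕b15 = 1⊕1⊕0⊕1⊕0⊕0⊕0⊕0 = 1
Syndrome (s8...s1) = 1110 → position 14.
Overall parity (XOR of all 16 bits, including p0): 0⊕1⊕1⊕0⊕1⊕1⊕1⊕0⊕1⊕1⊕0⊕1⊕0⊕0⊕0⊕0 = 0
Overall=0, syndrome position=14 → double-bit error detected (uncorrectable).

double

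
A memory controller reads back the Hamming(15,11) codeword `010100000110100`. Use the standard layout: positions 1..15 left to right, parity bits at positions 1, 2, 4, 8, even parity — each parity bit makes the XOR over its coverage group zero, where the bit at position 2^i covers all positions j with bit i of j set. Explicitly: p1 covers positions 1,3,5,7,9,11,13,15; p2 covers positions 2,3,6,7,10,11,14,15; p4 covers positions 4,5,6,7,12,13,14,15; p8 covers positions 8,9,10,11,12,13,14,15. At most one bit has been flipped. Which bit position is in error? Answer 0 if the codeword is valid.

s1: b1⊕b3⊕b5⊕b7⊕b9⊕b11⊕b13⊕b15 = 0⊕0⊕0⊕0⊕0⊕1⊕1⊕0 = 0
s2: b2⊕b3⊕b6⊕b7⊕b10⊕b11⊕b14⊕b15 = 1⊕0⊕0⊕0⊕1⊕1⊕0⊕0 = 1
s4: b4⊕b5⊕b6⊕b7⊕b12⊕b13⊕b14⊕b15 = 1⊕0⊕0⊕0⊕0⊕1⊕0⊕0 = 0
s8: b8⊕b9⊕b10⊕b11⊕b12⊕b13⊕b14⊕b15 = 0⊕0⊕1⊕1⊕0⊕1⊕0⊕0 = 1
Syndrome (s8...s1) = 1010 → position 10.

10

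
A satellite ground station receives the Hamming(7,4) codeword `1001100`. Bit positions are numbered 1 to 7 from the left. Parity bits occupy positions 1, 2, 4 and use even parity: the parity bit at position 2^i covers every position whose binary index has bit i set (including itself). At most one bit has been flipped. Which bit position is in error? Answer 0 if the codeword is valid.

0

s1: b1⊕b3⊕b5⊕b7 = 1⊕0⊕1⊕0 = 0
s2: b2⊕b3⊕b6⊕b7 = 0⊕0⊕0⊕0 = 0
s4: b4⊕b5⊕b6⊕b7 = 1⊕1⊕0⊕0 = 0
Syndrome (s4...s1) = 000 → position 0 (no error).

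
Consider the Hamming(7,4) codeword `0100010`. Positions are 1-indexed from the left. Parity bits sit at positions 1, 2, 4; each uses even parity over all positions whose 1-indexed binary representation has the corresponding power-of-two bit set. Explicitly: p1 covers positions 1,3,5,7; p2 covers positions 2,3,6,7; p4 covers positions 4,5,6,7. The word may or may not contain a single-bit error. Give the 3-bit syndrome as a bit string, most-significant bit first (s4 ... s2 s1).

100

s1: b1⊕b3⊕b5⊕b7 = 0⊕0⊕0⊕0 = 0
s2: b2⊕b3⊕b6⊕b7 = 1⊕0⊕1⊕0 = 0
s4: b4⊕b5⊕b6⊕b7 = 0⊕0⊕1⊕0 = 1
Syndrome (s4...s1) = 100 → position 4.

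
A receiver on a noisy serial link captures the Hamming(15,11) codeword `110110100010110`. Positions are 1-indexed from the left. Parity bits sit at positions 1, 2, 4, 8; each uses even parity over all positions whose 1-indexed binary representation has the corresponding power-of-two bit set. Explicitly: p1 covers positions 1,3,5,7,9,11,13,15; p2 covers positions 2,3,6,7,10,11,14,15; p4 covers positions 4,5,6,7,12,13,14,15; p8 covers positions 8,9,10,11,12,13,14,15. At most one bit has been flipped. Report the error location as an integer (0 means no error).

13

s1: b1⊕b3⊕b5⊕b7⊕b9⊕b11⊕b13⊕b15 = 1⊕0⊕1⊕1⊕0⊕1⊕1⊕0 = 1
s2: b2⊕b3⊕b6⊕b7⊕b10⊕b11⊕b14⊕b15 = 1⊕0⊕0⊕1⊕0⊕1⊕1⊕0 = 0
s4: b4⊕b5⊕b6⊕b7⊕b12⊕b13⊕b14⊕b15 = 1⊕1⊕0⊕1⊕0⊕1⊕1⊕0 = 1
s8: b8⊕b9⊕b10⊕b11⊕b12⊕b13⊕b14⊕b15 = 0⊕0⊕0⊕1⊕0⊕1⊕1⊕0 = 1
Syndrome (s8...s1) = 1101 → position 13.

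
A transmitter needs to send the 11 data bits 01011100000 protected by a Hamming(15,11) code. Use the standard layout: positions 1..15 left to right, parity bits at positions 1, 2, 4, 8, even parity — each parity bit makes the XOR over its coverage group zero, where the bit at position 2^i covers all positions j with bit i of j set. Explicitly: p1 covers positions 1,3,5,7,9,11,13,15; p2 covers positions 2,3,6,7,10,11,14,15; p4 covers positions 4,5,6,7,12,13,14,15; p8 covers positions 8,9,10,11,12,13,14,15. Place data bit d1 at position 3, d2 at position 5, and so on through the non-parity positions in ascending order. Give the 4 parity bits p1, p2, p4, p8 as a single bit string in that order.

1000

Place data bits at non-power-of-two positions: b3=0, b5=1, b6=0, b7=1, b9=1, b10=1, b11=0, b12=0, b13=0, b14=0, b15=0.
p1 = XOR of data positions {3,5,7,9,11,13,15} = 0⊕1⊕1⊕1⊕0⊕0⊕0 = 1
p2 = XOR of data positions {3,6,7,10,11,14,15} = 0⊕0⊕1⊕1⊕0⊕0⊕0 = 0
p4 = XOR of data positions {5,6,7,12,13,14,15} = 1⊕0⊕1⊕0⊕0⊕0⊕0 = 0
p8 = XOR of data positions {9,10,11,12,13,14,15} = 1⊕1⊕0⊕0⊕0⊕0⊕0 = 0
Parity bits p1,p2,p4,p8 = 1000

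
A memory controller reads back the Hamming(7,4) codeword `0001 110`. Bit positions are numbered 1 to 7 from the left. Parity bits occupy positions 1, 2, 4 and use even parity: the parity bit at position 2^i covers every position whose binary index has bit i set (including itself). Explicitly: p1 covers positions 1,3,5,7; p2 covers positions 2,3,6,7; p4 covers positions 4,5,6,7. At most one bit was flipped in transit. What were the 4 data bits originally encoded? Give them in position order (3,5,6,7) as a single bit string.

0111

s1: b1⊕b3⊕b5⊕b7 = 0⊕0⊕1⊕0 = 1
s2: b2⊕b3⊕b6⊕b7 = 0⊕0⊕1⊕0 = 1
s4: b4⊕b5⊕b6⊕b7 = 1⊕1⊕1⊕0 = 1
Syndrome (s4...s1) = 111 → position 7.
Flip bit 7: corrected codeword = 0001111
Data bits at positions 3,5,6,7: 0111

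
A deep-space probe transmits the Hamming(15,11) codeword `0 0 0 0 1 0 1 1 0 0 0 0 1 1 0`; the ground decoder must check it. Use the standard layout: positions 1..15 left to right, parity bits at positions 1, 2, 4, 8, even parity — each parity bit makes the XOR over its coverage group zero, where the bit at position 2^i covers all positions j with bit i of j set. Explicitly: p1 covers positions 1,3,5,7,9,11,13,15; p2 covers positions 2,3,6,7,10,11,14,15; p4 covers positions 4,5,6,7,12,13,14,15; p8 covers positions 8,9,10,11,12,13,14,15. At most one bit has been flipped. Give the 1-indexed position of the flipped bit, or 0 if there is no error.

9

s1: b1⊕b3⊕b5⊕b7⊕b9⊕b11⊕b13⊕b15 = 0⊕0⊕1⊕1⊕0⊕0⊕1⊕0 = 1
s2: b2⊕b3⊕b6⊕b7⊕b10⊕b11⊕b14⊕b15 = 0⊕0⊕0⊕1⊕0⊕0⊕1⊕0 = 0
s4: b4⊕b5⊕b6⊕b7⊕b12⊕b13⊕b14⊕b15 = 0⊕1⊕0⊕1⊕0⊕1⊕1⊕0 = 0
s8: b8⊕b9⊕b10⊕b11⊕b12⊕b13⊕b14⊕b15 = 1⊕0⊕0⊕0⊕0⊕1⊕1⊕0 = 1
Syndrome (s8...s1) = 1001 → position 9.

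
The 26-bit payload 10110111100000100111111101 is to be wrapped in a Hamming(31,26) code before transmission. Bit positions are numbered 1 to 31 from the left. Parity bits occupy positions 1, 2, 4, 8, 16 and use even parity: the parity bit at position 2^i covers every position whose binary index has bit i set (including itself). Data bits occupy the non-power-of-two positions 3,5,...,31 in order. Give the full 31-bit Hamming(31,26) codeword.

Place data bits at non-power-of-two positions: b3=1, b5=0, b6=1, b7=1, b9=0, b10=1, b11=1, b12=1, b13=1, b14=0, b15=0, b17=0, b18=0, b19=0, b20=1, b21=0, b22=0, b23=1, b24=1, b25=1, b26=1, b27=1, b28=1, b29=1, b30=0, b31=1.
p1 = XOR of data positions {3,5,7,9,11,13,15,17,19,21,23,25,27,29,31} = 1⊕0⊕1⊕0⊕1⊕1⊕0⊕0⊕0⊕0⊕1⊕1⊕1⊕1⊕1 = 1
p2 = XOR of data positions {3,6,7,10,11,14,15,18,19,22,23,26,27,30,31} = 1⊕1⊕1⊕1⊕1⊕0⊕0⊕0⊕0⊕0⊕1⊕1⊕1⊕0⊕1 = 1
p4 = XOR of data positions {5,6,7,12,13,14,15,20,21,22,23,28,29,30,31} = 0⊕1⊕1⊕1⊕1⊕0⊕0⊕1⊕0⊕0⊕1⊕1⊕1⊕0⊕1 = 1
p8 = XOR of data positions {9,10,11,12,13,14,15,24,25,26,27,28,29,30,31} = 0⊕1⊕1⊕1⊕1⊕0⊕0⊕1⊕1⊕1⊕1⊕1⊕1⊕0⊕1 = 1
p16 = XOR of data positions {17,18,19,20,21,22,23,24,25,26,27,28,29,30,31} = 0⊕0⊕0⊕1⊕0⊕0⊕1⊕1⊕1⊕1⊕1⊕1⊕1⊕0⊕1 = 1
Codeword b1..b31 = 1111011101111001000100111111101

1111011101111001000100111111101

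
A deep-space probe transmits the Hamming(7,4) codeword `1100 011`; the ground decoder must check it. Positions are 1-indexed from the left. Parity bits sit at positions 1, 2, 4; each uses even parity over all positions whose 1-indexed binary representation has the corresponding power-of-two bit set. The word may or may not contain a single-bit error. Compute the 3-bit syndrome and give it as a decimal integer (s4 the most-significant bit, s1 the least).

2

s1: b1⊕b3⊕b5⊕b7 = 1⊕0⊕0⊕1 = 0
s2: b2⊕b3⊕b6⊕b7 = 1⊕0⊕1⊕1 = 1
s4: b4⊕b5⊕b6⊕b7 = 0⊕0⊕1⊕1 = 0
Syndrome (s4...s1) = 010 → position 2.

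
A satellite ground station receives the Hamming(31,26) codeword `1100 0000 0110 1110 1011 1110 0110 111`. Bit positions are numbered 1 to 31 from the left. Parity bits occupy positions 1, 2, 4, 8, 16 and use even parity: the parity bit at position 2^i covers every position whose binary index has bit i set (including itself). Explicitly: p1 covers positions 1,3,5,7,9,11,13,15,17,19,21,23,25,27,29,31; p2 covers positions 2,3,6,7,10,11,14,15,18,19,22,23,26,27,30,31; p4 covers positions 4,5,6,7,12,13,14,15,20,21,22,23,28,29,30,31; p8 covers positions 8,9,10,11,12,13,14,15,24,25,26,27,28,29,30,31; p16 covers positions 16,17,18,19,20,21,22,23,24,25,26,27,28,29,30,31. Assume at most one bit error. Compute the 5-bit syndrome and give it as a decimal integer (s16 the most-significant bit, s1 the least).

s1: b1⊕b3⊕b5⊕b7⊕b9⊕b11⊕b13⊕b15⊕b17⊕b19⊕b21⊕b23⊕b25⊕b27⊕b29⊕b31 = 1⊕0⊕0⊕0⊕0⊕1⊕1⊕1⊕1⊕1⊕1⊕1⊕0⊕1⊕1⊕1 = 1
s2: b2⊕b3⊕b6⊕b7⊕b10⊕b11⊕b14⊕b15⊕b18⊕b19⊕b22⊕b23⊕b26⊕b27⊕b30⊕b31 = 1⊕0⊕0⊕0⊕1⊕1⊕1⊕1⊕0⊕1⊕1⊕1⊕1⊕1⊕1⊕1 = 0
s4: b4⊕b5⊕b6⊕b7⊕b12⊕b13⊕b14⊕b15⊕b20⊕b21⊕b22⊕b23⊕b28⊕b29⊕b30⊕b31 = 0⊕0⊕0⊕0⊕0⊕1⊕1⊕1⊕1⊕1⊕1⊕1⊕0⊕1⊕1⊕1 = 0
s8: b8⊕b9⊕b10⊕b11⊕b12⊕b13⊕b14⊕b15⊕b24⊕b25⊕b26⊕b27⊕b28⊕b29⊕b30⊕b31 = 0⊕0⊕1⊕1⊕0⊕1⊕1⊕1⊕0⊕0⊕1⊕1⊕0⊕1⊕1⊕1 = 0
s16: b16⊕b17⊕b18⊕b19⊕b20⊕b21⊕b22⊕b23⊕b24⊕b25⊕b26⊕b27⊕b28⊕b29⊕b30⊕b31 = 0⊕1⊕0⊕1⊕1⊕1⊕1⊕1⊕0⊕0⊕1⊕1⊕0⊕1⊕1⊕1 = 1
Syndrome (s16...s1) = 10001 → position 17.

17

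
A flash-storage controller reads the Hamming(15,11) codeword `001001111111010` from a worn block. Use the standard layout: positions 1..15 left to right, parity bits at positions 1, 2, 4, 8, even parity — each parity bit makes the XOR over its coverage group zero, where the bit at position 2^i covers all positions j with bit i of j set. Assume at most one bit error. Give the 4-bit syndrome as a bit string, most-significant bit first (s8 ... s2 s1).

s1: b1⊕b3⊕b5⊕b7⊕b9⊕b11⊕b13⊕b15 = 0⊕1⊕0⊕1⊕1⊕1⊕0⊕0 = 0
s2: b2⊕b3⊕b6⊕b7⊕b10⊕b11⊕b14⊕b15 = 0⊕1⊕1⊕1⊕1⊕1⊕1⊕0 = 0
s4: b4⊕b5⊕b6⊕b7⊕b12⊕b13⊕b14⊕b15 = 0⊕0⊕1⊕1⊕1⊕0⊕1⊕0 = 0
s8: b8⊕b9⊕b10⊕b11⊕b12⊕b13⊕b14⊕b15 = 1⊕1⊕1⊕1⊕1⊕0⊕1⊕0 = 0
Syndrome (s8...s1) = 0000 → position 0 (no error).

0000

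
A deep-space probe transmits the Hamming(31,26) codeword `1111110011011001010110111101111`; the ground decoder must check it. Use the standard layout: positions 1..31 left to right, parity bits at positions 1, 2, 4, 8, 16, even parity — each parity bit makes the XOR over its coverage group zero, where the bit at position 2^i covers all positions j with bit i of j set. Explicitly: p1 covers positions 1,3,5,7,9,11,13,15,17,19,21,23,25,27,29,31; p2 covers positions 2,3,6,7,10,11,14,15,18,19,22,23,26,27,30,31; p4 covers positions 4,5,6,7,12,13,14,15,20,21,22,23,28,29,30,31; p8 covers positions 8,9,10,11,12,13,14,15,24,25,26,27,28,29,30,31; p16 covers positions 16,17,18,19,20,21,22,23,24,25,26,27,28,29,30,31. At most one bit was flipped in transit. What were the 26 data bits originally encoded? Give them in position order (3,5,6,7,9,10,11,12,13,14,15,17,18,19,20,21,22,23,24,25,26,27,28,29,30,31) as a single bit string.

11101001100010110111101111

s1: b1⊕b3⊕b5⊕b7⊕b9⊕b11⊕b13⊕b15⊕b17⊕b19⊕b21⊕b23⊕b25⊕b27⊕b29⊕b31 = 1⊕1⊕1⊕0⊕1⊕0⊕1⊕0⊕0⊕0⊕1⊕1⊕1⊕0⊕1⊕1 = 0
s2: b2⊕b3⊕b6⊕b7⊕b10⊕b11⊕b14⊕b15⊕b18⊕b19⊕b22⊕b23⊕b26⊕b27⊕b30⊕b31 = 1⊕1⊕1⊕0⊕1⊕0⊕0⊕0⊕1⊕0⊕0⊕1⊕1⊕0⊕1⊕1 = 1
s4: b4⊕b5⊕b6⊕b7⊕b12⊕b13⊕b14⊕b15⊕b20⊕b21⊕b22⊕b23⊕b28⊕b29⊕b30⊕b31 = 1⊕1⊕1⊕0⊕1⊕1⊕0⊕0⊕1⊕1⊕0⊕1⊕1⊕1⊕1⊕1 = 0
s8: b8⊕b9⊕b10⊕b11⊕b12⊕b13⊕b14⊕b15⊕b24⊕b25⊕b26⊕b27⊕b28⊕b29⊕b30⊕b31 = 0⊕1⊕1⊕0⊕1⊕1⊕0⊕0⊕1⊕1⊕1⊕0⊕1⊕1⊕1⊕1 = 1
s16: b16⊕b17⊕b18⊕b19⊕b20⊕b21⊕b22⊕b23⊕b24⊕b25⊕b26⊕b27⊕b28⊕b29⊕b30⊕b31 = 1⊕0⊕1⊕0⊕1⊕1⊕0⊕1⊕1⊕1⊕1⊕0⊕1⊕1⊕1⊕1 = 0
Syndrome (s16...s1) = 01010 → position 10.
Flip bit 10: corrected codeword = 1111110010011001010110111101111
Data bits at positions 3,5,6,7,9,10,11,12,13,14,15,17,18,19,20,21,22,23,24,25,26,27,28,29,30,31: 11101001100010110111101111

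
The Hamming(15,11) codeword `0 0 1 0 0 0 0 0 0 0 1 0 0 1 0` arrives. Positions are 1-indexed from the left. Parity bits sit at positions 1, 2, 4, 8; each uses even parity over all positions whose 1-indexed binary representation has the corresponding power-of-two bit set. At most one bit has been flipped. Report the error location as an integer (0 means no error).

s1: b1⊕b3⊕b5⊕b7⊕b9⊕b11⊕b13⊕b15 = 0⊕1⊕0⊕0⊕0⊕1⊕0⊕0 = 0
s2: b2⊕b3⊕b6⊕b7⊕b10⊕b11⊕b14⊕b15 = 0⊕1⊕0⊕0⊕0⊕1⊕1⊕0 = 1
s4: b4⊕b5⊕b6⊕b7⊕b12⊕b13⊕b14⊕b15 = 0⊕0⊕0⊕0⊕0⊕0⊕1⊕0 = 1
s8: b8⊕b9⊕b10⊕b11⊕b12⊕b13⊕b14⊕b15 = 0⊕0⊕0⊕1⊕0⊕0⊕1⊕0 = 0
Syndrome (s8...s1) = 0110 → position 6.

6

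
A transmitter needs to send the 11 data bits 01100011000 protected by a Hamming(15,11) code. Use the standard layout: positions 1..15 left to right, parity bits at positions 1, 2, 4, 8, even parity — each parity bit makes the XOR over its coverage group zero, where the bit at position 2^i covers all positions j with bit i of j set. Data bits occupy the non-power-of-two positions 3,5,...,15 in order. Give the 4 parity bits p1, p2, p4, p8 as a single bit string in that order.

Place data bits at non-power-of-two positions: b3=0, b5=1, b6=1, b7=0, b9=0, b10=0, b11=1, b12=1, b13=0, b14=0, b15=0.
p1 = XOR of data positions {3,5,7,9,11,13,15} = 0⊕1⊕0⊕0⊕1⊕0⊕0 = 0
p2 = XOR of data positions {3,6,7,10,11,14,15} = 0⊕1⊕0⊕0⊕1⊕0⊕0 = 0
p4 = XOR of data positions {5,6,7,12,13,14,15} = 1⊕1⊕0⊕1⊕0⊕0⊕0 = 1
p8 = XOR of data positions {9,10,11,12,13,14,15} = 0⊕0⊕1⊕1⊕0⊕0⊕0 = 0
Parity bits p1,p2,p4,p8 = 0010

0010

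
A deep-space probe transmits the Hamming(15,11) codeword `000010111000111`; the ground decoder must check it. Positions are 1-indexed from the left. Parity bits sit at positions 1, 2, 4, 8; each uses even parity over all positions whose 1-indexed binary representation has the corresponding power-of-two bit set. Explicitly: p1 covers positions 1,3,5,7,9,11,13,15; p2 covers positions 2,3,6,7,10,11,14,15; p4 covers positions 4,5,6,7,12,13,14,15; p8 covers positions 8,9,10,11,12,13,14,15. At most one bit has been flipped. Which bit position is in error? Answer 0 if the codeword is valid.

15

s1: b1⊕b3⊕b5⊕b7⊕b9⊕b11⊕b13⊕b15 = 0⊕0⊕1⊕1⊕1⊕0⊕1⊕1 = 1
s2: b2⊕b3⊕b6⊕b7⊕b10⊕b11⊕b14⊕b15 = 0⊕0⊕0⊕1⊕0⊕0⊕1⊕1 = 1
s4: b4⊕b5⊕b6⊕b7⊕b12⊕b13⊕b14⊕b15 = 0⊕1⊕0⊕1⊕0⊕1⊕1⊕1 = 1
s8: b8⊕b9⊕b10⊕b11⊕b12⊕b13⊕b14⊕b15 = 1⊕1⊕0⊕0⊕0⊕1⊕1⊕1 = 1
Syndrome (s8...s1) = 1111 → position 15.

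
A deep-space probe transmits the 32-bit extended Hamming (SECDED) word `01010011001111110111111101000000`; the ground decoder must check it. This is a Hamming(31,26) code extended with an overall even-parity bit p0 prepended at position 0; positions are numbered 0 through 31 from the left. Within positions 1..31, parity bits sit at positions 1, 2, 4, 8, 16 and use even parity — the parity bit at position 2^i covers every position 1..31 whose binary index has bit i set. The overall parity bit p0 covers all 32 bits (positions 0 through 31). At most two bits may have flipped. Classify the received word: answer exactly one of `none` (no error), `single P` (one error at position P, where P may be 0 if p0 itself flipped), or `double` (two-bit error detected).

s1: b1⊕b3⊕b5⊕b7⊕b9⊕b11⊕b13⊕b15⊕b17⊕b19⊕b21⊕b23⊕b25⊕b27⊕b29⊕b31 = 1⊕1⊕0⊕1⊕0⊕1⊕1⊕1⊕1⊕1⊕1⊕1⊕1⊕0⊕0⊕0 = 1
s2: b2⊕b3⊕b6⊕b7⊕b10⊕b11⊕b14⊕b15⊕b18⊕b19⊕b22⊕b23⊕b26⊕b27⊕b30⊕b31 = 0⊕1⊕1⊕1⊕1⊕1⊕1⊕1⊕1⊕1⊕1⊕1⊕0⊕0⊕0⊕0 = 1
s4: b4⊕b5⊕b6⊕b7⊕b12⊕b13⊕b14⊕b15⊕b20⊕b21⊕b22⊕b23⊕b28⊕b29⊕b30⊕b31 = 0⊕0⊕1⊕1⊕1⊕1⊕1⊕1⊕1⊕1⊕1⊕1⊕0⊕0⊕0⊕0 = 0
s8: b8⊕b9⊕b10⊕b11⊕b12⊕b13⊕b14⊕b15⊕b24⊕b25⊕b26⊕b27⊕b28⊕b29⊕b30⊕b31 = 0⊕0⊕1⊕1⊕1⊕1⊕1⊕1⊕0⊕1⊕0⊕0⊕0⊕0⊕0⊕0 = 1
s16: b16⊕b17⊕b18⊕b19⊕b20⊕b21⊕b22⊕b23⊕b24⊕b25⊕b26⊕b27⊕b28⊕b29⊕b30⊕b31 = 0⊕1⊕1⊕1⊕1⊕1⊕1⊕1⊕0⊕1⊕0⊕0⊕0⊕0⊕0⊕0 = 0
Syndrome (s16...s1) = 01011 → position 11.
Overall parity (XOR of all 32 bits, including p0): 0⊕1⊕0⊕1⊕0⊕0⊕1⊕1⊕0⊕0⊕1⊕1⊕1⊕1⊕1⊕1⊕0⊕1⊕1⊕1⊕1⊕1⊕1⊕1⊕0⊕1⊕0⊕0⊕0⊕0⊕0⊕0 = 0
Overall=0, syndrome position=11 → double-bit error detected (uncorrectable).

double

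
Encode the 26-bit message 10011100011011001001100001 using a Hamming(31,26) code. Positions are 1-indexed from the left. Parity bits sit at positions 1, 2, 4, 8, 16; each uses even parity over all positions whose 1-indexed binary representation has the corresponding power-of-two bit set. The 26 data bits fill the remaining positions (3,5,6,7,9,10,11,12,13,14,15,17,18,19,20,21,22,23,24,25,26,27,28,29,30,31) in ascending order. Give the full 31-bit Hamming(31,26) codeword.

Place data bits at non-power-of-two positions: b3=1, b5=0, b6=0, b7=1, b9=1, b10=1, b11=0, b12=0, b13=0, b14=1, b15=1, b17=0, b18=1, b19=1, b20=0, b21=0, b22=1, b23=0, b24=0, b25=1, b26=1, b27=0, b28=0, b29=0, b30=0, b31=1.
p1 = XOR of data positions {3,5,7,9,11,13,15,17,19,21,23,25,27,29,31} = 1⊕0⊕1⊕1⊕0⊕0⊕1⊕0⊕1⊕0⊕0⊕1⊕0⊕0⊕1 = 1
p2 = XOR of data positions {3,6,7,10,11,14,15,18,19,22,23,26,27,30,31} = 1⊕0⊕1⊕1⊕0⊕1⊕1⊕1⊕1⊕1⊕0⊕1⊕0⊕0⊕1 = 0
p4 = XOR of data positions {5,6,7,12,13,14,15,20,21,22,23,28,29,30,31} = 0⊕0⊕1⊕0⊕0⊕1⊕1⊕0⊕0⊕1⊕0⊕0⊕0⊕0⊕1 = 1
p8 = XOR of data positions {9,10,11,12,13,14,15,24,25,26,27,28,29,30,31} = 1⊕1⊕0⊕0⊕0⊕1⊕1⊕0⊕1⊕1⊕0⊕0⊕0⊕0⊕1 = 1
p16 = XOR of data positions {17,18,19,20,21,22,23,24,25,26,27,28,29,30,31} = 0⊕1⊕1⊕0⊕0⊕1⊕0⊕0⊕1⊕1⊕0⊕0⊕0⊕0⊕1 = 0
Codeword b1..b31 = 1011001111000110011001001100001

1011001111000110011001001100001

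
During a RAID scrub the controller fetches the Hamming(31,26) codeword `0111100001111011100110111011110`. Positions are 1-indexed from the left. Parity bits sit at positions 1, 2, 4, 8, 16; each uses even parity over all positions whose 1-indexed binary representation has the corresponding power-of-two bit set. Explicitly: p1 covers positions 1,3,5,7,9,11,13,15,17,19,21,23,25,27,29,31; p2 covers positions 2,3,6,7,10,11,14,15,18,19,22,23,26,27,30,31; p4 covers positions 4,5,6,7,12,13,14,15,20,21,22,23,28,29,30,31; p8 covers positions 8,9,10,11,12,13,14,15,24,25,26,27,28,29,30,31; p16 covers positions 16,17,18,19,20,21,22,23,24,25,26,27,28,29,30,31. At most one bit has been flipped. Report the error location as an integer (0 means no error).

s1: b1⊕b3⊕b5⊕b7⊕b9⊕b11⊕b13⊕b15⊕b17⊕b19⊕b21⊕b23⊕b25⊕b27⊕b29⊕b31 = 0⊕1⊕1⊕0⊕0⊕1⊕1⊕1⊕1⊕0⊕1⊕1⊕1⊕1⊕1⊕0 = 1
s2: b2⊕b3⊕b6⊕b7⊕b10⊕b11⊕b14⊕b15⊕b18⊕b19⊕b22⊕b23⊕b26⊕b27⊕b30⊕b31 = 1⊕1⊕0⊕0⊕1⊕1⊕0⊕1⊕0⊕0⊕0⊕1⊕0⊕1⊕1⊕0 = 0
s4: b4⊕b5⊕b6⊕b7⊕b12⊕b13⊕b14⊕b15⊕b20⊕b21⊕b22⊕b23⊕b28⊕b29⊕b30⊕b31 = 1⊕1⊕0⊕0⊕1⊕1⊕0⊕1⊕1⊕1⊕0⊕1⊕1⊕1⊕1⊕0 = 1
s8: b8⊕b9⊕b10⊕b11⊕b12⊕b13⊕b14⊕b15⊕b24⊕b25⊕b26⊕b27⊕b28⊕b29⊕b30⊕b31 = 0⊕0⊕1⊕1⊕1⊕1⊕0⊕1⊕1⊕1⊕0⊕1⊕1⊕1⊕1⊕0 = 1
s16: b16⊕b17⊕b18⊕b19⊕b20⊕b21⊕b22⊕b23⊕b24⊕b25⊕b26⊕b27⊕b28⊕b29⊕b30⊕b31 = 1⊕1⊕0⊕0⊕1⊕1⊕0⊕1⊕1⊕1⊕0⊕1⊕1⊕1⊕1⊕0 = 1
Syndrome (s16...s1) = 11101 → position 29.

29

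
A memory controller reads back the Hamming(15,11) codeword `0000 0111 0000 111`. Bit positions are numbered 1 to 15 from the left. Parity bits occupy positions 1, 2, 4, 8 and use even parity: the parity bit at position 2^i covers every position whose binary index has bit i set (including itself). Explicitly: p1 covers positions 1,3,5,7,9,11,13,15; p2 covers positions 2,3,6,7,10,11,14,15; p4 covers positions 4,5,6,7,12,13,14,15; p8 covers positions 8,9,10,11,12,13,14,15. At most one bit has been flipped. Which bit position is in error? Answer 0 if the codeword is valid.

5

s1: b1⊕b3⊕b5⊕b7⊕b9⊕b11⊕b13⊕b15 = 0⊕0⊕0⊕1⊕0⊕0⊕1⊕1 = 1
s2: b2⊕b3⊕b6⊕b7⊕b10⊕b11⊕b14⊕b15 = 0⊕0⊕1⊕1⊕0⊕0⊕1⊕1 = 0
s4: b4⊕b5⊕b6⊕b7⊕b12⊕b13⊕b14⊕b15 = 0⊕0⊕1⊕1⊕0⊕1⊕1⊕1 = 1
s8: b8⊕b9⊕b10⊕b11⊕b12⊕b13⊕b14⊕b15 = 1⊕0⊕0⊕0⊕0⊕1⊕1⊕1 = 0
Syndrome (s8...s1) = 0101 → position 5.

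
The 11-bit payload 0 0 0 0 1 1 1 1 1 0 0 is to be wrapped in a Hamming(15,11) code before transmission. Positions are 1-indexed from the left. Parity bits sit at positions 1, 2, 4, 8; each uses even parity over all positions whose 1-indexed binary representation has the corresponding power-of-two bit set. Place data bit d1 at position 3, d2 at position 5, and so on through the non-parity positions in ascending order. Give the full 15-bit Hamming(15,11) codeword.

100000011111100

Place data bits at non-power-of-two positions: b3=0, b5=0, b6=0, b7=0, b9=1, b10=1, b11=1, b12=1, b13=1, b14=0, b15=0.
p1 = XOR of data positions {3,5,7,9,11,13,15} = 0⊕0⊕0⊕1⊕1⊕1⊕0 = 1
p2 = XOR of data positions {3,6,7,10,11,14,15} = 0⊕0⊕0⊕1⊕1⊕0⊕0 = 0
p4 = XOR of data positions {5,6,7,12,13,14,15} = 0⊕0⊕0⊕1⊕1⊕0⊕0 = 0
p8 = XOR of data positions {9,10,11,12,13,14,15} = 1⊕1⊕1⊕1⊕1⊕0⊕0 = 1
Codeword b1..b15 = 100000011111100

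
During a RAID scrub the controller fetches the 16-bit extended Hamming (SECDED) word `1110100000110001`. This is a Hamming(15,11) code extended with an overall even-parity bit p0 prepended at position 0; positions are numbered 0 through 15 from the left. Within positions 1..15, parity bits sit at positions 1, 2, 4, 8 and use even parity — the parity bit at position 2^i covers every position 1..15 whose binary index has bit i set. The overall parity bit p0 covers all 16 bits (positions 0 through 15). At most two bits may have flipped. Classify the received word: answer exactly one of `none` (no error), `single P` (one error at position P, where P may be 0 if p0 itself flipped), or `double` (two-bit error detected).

single 9

s1: b1⊕b3⊕b5⊕b7⊕b9⊕b11⊕b13⊕b15 = 1⊕0⊕0⊕0⊕0⊕1⊕0⊕1 = 1
s2: b2⊕b3⊕b6⊕b7⊕b10⊕b11⊕b14⊕b15 = 1⊕0⊕0⊕0⊕1⊕1⊕0⊕1 = 0
s4: b4⊕b5⊕b6⊕b7⊕b12⊕b13⊕b14⊕b15 = 1⊕0⊕0⊕0⊕0⊕0⊕0⊕1 = 0
s8: b8⊕b9⊕b10⊕b11⊕b12⊕b13⊕b14⊕b15 = 0⊕0⊕1⊕1⊕0⊕0⊕0⊕1 = 1
Syndrome (s8...s1) = 1001 → position 9.
Overall parity (XOR of all 16 bits, including p0): 1⊕1⊕1⊕0⊕1⊕0⊕0⊕0⊕0⊕0⊕1⊕1⊕0⊕0⊕0⊕1 = 1
Overall=1, syndrome position=9 → single-bit error at position 9.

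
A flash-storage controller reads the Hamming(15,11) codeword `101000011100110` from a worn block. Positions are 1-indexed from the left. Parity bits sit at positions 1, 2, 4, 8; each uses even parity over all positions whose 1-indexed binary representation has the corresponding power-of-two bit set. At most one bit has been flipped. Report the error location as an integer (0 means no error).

10

s1: b1⊕b3⊕b5⊕b7⊕b9⊕b11⊕b13⊕b15 = 1⊕1⊕0⊕0⊕1⊕0⊕1⊕0 = 0
s2: b2⊕b3⊕b6⊕b7⊕b10⊕b11⊕b14⊕b15 = 0⊕1⊕0⊕0⊕1⊕0⊕1⊕0 = 1
s4: b4⊕b5⊕b6⊕b7⊕b12⊕b13⊕b14⊕b15 = 0⊕0⊕0⊕0⊕0⊕1⊕1⊕0 = 0
s8: b8⊕b9⊕b10⊕b11⊕b12⊕b13⊕b14⊕b15 = 1⊕1⊕1⊕0⊕0⊕1⊕1⊕0 = 1
Syndrome (s8...s1) = 1010 → position 10.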